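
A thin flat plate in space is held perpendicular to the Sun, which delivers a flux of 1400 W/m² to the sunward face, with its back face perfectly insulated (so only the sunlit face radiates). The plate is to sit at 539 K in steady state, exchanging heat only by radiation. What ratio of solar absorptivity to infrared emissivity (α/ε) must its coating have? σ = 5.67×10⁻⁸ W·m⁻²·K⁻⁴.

α/ε ≈ 3.42

Balance: αS·A = εσ·1A·T⁴ ⇒ α/ε = σT⁴/S.
α/ε = 5.67×10⁻⁸·(539)⁴/1400 = 5.67×10⁻⁸·8.440×10¹⁰/1400.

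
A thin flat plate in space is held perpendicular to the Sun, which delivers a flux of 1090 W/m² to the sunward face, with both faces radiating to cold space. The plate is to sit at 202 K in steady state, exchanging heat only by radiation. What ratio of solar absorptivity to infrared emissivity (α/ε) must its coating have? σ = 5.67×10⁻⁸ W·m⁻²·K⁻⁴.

Balance: αS·A = εσ·2A·T⁴ ⇒ α/ε = 2σT⁴/S.
α/ε = 2·5.67×10⁻⁸·(202)⁴/1090 = 2·5.67×10⁻⁸·1.665×10⁹/1090.

α/ε ≈ 0.173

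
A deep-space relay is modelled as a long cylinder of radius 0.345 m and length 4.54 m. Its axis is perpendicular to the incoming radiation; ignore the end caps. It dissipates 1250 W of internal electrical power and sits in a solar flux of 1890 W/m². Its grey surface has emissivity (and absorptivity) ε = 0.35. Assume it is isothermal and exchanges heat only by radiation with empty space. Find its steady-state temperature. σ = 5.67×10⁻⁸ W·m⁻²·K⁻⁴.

At steady state, absorbed solar power + internal power = radiated power.
Absorbed: α·S·A_cross = 0.35·1890·3.133 = 2072 W (cross-section 2rL).
Total input = 2072 + 1250 = 3322 W.
Radiated: εσ·A_surf·T⁴ with A_surf = 2πrL = 9.841 m².
T⁴ = 3322/(0.35·5.67×10⁻⁸·9.841) = 1.701×10¹⁰ K⁴.

T ≈ 361 K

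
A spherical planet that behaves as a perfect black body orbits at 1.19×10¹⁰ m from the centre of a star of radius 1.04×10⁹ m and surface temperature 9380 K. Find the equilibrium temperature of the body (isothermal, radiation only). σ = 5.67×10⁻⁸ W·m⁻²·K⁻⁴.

The star's surface emits σT_*⁴; at distance d the flux is S = σT_*⁴(R_*/d)².
S = 5.67×10⁻⁸·(9380)⁴·(1.04×10⁹/1.19×10¹⁰)² = 3.352×10⁶ W/m².
For an isothermal sphere T⁴ = (1−a)S/(4σ) = 1.478×10¹³ K⁴.

T ≈ 1960 K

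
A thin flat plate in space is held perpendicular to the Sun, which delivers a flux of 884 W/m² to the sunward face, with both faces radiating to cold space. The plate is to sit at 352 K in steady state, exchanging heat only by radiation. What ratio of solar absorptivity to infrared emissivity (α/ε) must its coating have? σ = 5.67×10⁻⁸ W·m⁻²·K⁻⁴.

Balance: αS·A = εσ·2A·T⁴ ⇒ α/ε = 2σT⁴/S.
α/ε = 2·5.67×10⁻⁸·(352)⁴/884 = 2·5.67×10⁻⁸·1.535×10¹⁰/884.

α/ε ≈ 1.97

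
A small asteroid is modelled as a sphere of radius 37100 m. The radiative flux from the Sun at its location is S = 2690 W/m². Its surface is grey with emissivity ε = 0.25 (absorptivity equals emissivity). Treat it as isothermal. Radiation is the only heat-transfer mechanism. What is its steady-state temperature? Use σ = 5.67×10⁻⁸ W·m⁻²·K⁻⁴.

T ≈ 330 K

At equilibrium, absorbed power = emitted power.
Absorbing cross-section = πr² = 4.324×10⁹ m²; emitting surface = 4πr² = 1.730×10¹⁰ m² (ratio 4).
εS·A_cross = εσ·A_surf·T⁴  ⇒  T⁴ = S/(4σ)   (ε cancels).
T⁴ = 2690/(4·5.67×10⁻⁸) = 1.186×10¹⁰ K⁴.
T = (1.186×10¹⁰)^(1/4).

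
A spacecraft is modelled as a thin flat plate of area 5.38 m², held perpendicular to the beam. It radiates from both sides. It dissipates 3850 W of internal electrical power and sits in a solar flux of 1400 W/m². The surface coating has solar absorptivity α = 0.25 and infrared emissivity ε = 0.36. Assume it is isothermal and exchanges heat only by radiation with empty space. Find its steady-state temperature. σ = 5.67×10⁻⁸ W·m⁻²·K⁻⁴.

T ≈ 402 K

At steady state, absorbed solar power + internal power = radiated power.
Absorbed: α·S·A_cross = 0.25·1400·5.380 = 1883 W (cross-section A).
Total input = 1883 + 3850 = 5733 W.
Radiated: εσ·A_surf·T⁴ with A_surf = 2A = 10.76 m².
T⁴ = 5733/(0.36·5.67×10⁻⁸·10.76) = 2.610×10¹⁰ K⁴.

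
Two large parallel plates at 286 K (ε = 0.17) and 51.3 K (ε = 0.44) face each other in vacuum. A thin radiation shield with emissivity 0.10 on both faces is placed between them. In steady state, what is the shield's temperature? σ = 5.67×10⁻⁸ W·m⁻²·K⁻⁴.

T_s ≈ 232 K

In steady state the net flux on the hot side equals that on the cold side.
σ(T₁⁴−T_s⁴)/D₁ = σ(T_s⁴−T₂⁴)/D₂, with D₁ = 1/ε₁+1/ε_s−1 = 14.88, D₂ = 1/ε_s+1/ε₂−1 = 11.27.
Solve for T_s⁴: T_s⁴ = (D₂·T₁⁴ + D₁·T₂⁴)/(D₁+D₂) = 2.888×10⁹ K⁴.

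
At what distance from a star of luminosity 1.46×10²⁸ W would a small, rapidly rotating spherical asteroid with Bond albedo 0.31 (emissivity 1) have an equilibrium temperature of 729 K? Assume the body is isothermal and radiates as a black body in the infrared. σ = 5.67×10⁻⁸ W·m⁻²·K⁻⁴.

d ≈ 1.12×10¹¹ m

For an isothermal black-emitting sphere, (1−a)S·πr² = σ·4πr²·T⁴ ⇒ S = 4σT⁴/(1−a).
S = 4·5.67×10⁻⁸·(729)⁴/0.690 = 92830 W/m².
Flux falls as S = L/(4πd²), so d = √(L/(4πS)) = √(1.46×10²⁸/(4π·92830)).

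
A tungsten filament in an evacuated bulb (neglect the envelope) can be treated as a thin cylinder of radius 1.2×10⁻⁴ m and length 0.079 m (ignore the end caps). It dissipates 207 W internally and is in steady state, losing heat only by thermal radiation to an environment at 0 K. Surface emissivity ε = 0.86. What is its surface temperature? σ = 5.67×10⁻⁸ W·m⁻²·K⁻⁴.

Steady state: internal power = radiated power, P = εσA T⁴.
Radiating area A = 2πrL = 5.956×10⁻⁵ m².
T⁴ = P/(εσA) = 207/(0.86·5.67×10⁻⁸·5.956×10⁻⁵) = 7.127×10¹³ K⁴.
T = (7.127×10¹³)^(1/4).

T ≈ 2910 K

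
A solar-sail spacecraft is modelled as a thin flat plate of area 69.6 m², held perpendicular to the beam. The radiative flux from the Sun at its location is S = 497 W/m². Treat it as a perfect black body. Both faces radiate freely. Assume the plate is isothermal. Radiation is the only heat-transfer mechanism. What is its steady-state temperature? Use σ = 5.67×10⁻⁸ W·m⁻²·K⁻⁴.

At equilibrium, absorbed power = emitted power.
Absorbing cross-section = A = 69.60 m²; emitting surface = 2A = 139.2 m² (ratio 2).
S·A_cross = εσ·A_surf·T⁴  ⇒  T⁴ = S/(2σ).
T⁴ = 1.00·497/(2·5.67×10⁻⁸) = 4.383×10⁹ K⁴.
T = (4.383×10⁹)^(1/4).

T ≈ 257 K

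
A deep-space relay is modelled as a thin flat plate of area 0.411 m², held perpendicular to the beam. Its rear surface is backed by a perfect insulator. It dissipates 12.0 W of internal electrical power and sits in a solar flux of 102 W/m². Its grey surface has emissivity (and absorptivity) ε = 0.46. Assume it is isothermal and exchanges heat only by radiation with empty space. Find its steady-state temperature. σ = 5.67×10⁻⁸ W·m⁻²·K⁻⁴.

T ≈ 232 K

At steady state, absorbed solar power + internal power = radiated power.
Absorbed: α·S·A_cross = 0.46·102·0.4110 = 19.28 W (cross-section A).
Total input = 19.28 + 12.0 = 31.28 W.
Radiated: εσ·A_surf·T⁴ with A_surf = A = 0.4110 m².
T⁴ = 31.28/(0.46·5.67×10⁻⁸·0.4110) = 2.918×10⁹ K⁴.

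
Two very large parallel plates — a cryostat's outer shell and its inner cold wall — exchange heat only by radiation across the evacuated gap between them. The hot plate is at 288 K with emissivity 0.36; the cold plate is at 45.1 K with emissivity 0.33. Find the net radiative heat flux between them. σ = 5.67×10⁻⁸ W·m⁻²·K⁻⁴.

q ≈ 81.1 W/m²

For two infinite grey parallel plates, q = σ(T₁⁴ − T₂⁴)/(1/ε₁ + 1/ε₂ − 1).
T₁⁴ − T₂⁴ = 6.880×10⁹ − 4.137×10⁶ = 6.876×10⁹ K⁴.
1/ε₁ + 1/ε₂ − 1 = 2.778 + 3.030 − 1 = 4.808.
q = 5.67×10⁻⁸ × 6.876×10⁹ / 4.808.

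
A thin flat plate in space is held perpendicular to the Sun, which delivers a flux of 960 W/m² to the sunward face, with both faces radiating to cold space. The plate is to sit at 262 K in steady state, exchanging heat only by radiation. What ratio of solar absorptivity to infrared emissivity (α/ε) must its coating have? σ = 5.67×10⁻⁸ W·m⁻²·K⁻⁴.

Balance: αS·A = εσ·2A·T⁴ ⇒ α/ε = 2σT⁴/S.
α/ε = 2·5.67×10⁻⁸·(262)⁴/960 = 2·5.67×10⁻⁸·4.712×10⁹/960.

α/ε ≈ 0.557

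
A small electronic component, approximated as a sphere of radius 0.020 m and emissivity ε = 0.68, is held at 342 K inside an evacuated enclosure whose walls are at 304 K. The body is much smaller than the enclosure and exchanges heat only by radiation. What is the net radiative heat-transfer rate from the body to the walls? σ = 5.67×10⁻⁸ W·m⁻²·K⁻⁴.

For a small grey body in a large enclosure: P_net = εσA(T_body⁴ − T_wall⁴).
A = 4πr² = 0.005027 m²; T_body⁴ − T_wall⁴ = 1.368×10¹⁰ − 8.541×10⁹ = 5.140×10⁹ K⁴.
|P_net| = 0.68·5.67×10⁻⁸·0.005027·5.140×10⁹.

P_net ≈ 0.996 W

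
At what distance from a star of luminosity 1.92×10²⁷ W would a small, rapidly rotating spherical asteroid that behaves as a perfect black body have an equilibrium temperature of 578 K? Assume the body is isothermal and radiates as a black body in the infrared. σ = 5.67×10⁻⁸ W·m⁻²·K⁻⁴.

d ≈ 7.77×10¹⁰ m

For an isothermal black-emitting sphere, (1−a)S·πr² = σ·4πr²·T⁴ ⇒ S = 4σT⁴/(1−a).
S = 4·5.67×10⁻⁸·(578)⁴/1.00 = 25310 W/m².
Flux falls as S = L/(4πd²), so d = √(L/(4πS)) = √(1.92×10²⁷/(4π·25310)).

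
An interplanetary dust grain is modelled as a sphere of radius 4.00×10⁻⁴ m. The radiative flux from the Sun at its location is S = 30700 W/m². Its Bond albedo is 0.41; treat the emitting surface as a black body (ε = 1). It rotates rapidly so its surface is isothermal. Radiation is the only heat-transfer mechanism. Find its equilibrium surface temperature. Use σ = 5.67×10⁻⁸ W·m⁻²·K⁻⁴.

At equilibrium, absorbed power = emitted power.
Absorbing cross-section = πr² = 5.027×10⁻⁷ m²; emitting surface = 4πr² = 2.011×10⁻⁶ m² (ratio 4).
(1−a)S·A_cross = εσ·A_surf·T⁴  ⇒  T⁴ = (1−a)S/(4σ).
T⁴ = 0.590·30700/(4·5.67×10⁻⁸) = 7.986×10¹⁰ K⁴.
T = (7.986×10¹⁰)^(1/4).

T ≈ 532 K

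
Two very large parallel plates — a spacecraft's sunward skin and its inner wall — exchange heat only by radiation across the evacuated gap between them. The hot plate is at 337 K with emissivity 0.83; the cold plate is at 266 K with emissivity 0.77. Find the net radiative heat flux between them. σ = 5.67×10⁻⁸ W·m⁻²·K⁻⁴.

q ≈ 298 W/m²

For two infinite grey parallel plates, q = σ(T₁⁴ − T₂⁴)/(1/ε₁ + 1/ε₂ − 1).
T₁⁴ − T₂⁴ = 1.290×10¹⁰ − 5.006×10⁹ = 7.892×10⁹ K⁴.
1/ε₁ + 1/ε₂ − 1 = 1.205 + 1.299 − 1 = 1.504.
q = 5.67×10⁻⁸ × 7.892×10⁹ / 1.504.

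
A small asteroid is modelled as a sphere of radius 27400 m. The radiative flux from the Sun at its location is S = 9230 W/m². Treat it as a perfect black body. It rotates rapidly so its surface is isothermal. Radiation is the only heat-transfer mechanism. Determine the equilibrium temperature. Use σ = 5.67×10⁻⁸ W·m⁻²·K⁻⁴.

At equilibrium, absorbed power = emitted power.
Absorbing cross-section = πr² = 2.359×10⁹ m²; emitting surface = 4πr² = 9.434×10⁹ m² (ratio 4).
S·A_cross = εσ·A_surf·T⁴  ⇒  T⁴ = S/(4σ).
T⁴ = 1.00·9230/(4·5.67×10⁻⁸) = 4.070×10¹⁰ K⁴.
T = (4.070×10¹⁰)^(1/4).

T ≈ 449 K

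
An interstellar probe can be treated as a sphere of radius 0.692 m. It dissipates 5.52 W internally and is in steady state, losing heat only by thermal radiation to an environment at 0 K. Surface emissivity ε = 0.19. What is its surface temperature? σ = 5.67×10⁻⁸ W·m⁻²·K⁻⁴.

T ≈ 96.1 K

Steady state: internal power = radiated power, P = εσA T⁴.
Radiating area A = 4πr² = 6.018 m².
T⁴ = P/(εσA) = 5.52/(0.19·5.67×10⁻⁸·6.018) = 8.515×10⁷ K⁴.
T = (8.515×10⁷)^(1/4).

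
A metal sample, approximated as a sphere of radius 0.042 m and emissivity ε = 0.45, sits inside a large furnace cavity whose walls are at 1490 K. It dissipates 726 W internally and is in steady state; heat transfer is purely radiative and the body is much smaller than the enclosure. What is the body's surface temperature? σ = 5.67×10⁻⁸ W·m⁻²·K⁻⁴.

For a small grey body in a large enclosure, net radiated power = εσA(T⁴ − T_w⁴).
Steady state: P = εσA(T⁴ − T_w⁴) with A = 4πr² = 0.02217 m².
T⁴ = P/(εσA) + T_w⁴ = 726/(0.45·5.67×10⁻⁸·0.02217) + (1490)⁴
    = 1.284×10¹² + 4.929×10¹² = 6.212×10¹² K⁴.

T ≈ 1580 K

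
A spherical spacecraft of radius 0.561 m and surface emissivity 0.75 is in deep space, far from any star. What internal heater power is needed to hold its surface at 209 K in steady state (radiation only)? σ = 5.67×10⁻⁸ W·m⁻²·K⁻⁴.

P ≈ 321 W

P = εσ·4πr²·T⁴.
4πr² = 3.955 m²; T⁴ = 1.908×10⁹ K⁴.
P = 0.75·5.67×10⁻⁸·3.955·1.908×10⁹.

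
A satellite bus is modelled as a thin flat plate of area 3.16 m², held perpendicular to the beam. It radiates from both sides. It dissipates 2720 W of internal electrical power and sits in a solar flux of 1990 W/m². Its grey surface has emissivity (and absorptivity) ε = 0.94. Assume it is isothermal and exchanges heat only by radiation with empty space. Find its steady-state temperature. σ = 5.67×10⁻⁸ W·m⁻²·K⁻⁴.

T ≈ 400 K

At steady state, absorbed solar power + internal power = radiated power.
Absorbed: α·S·A_cross = 0.94·1990·3.160 = 5911 W (cross-section A).
Total input = 5911 + 2720 = 8631 W.
Radiated: εσ·A_surf·T⁴ with A_surf = 2A = 6.320 m².
T⁴ = 8631/(0.94·5.67×10⁻⁸·6.320) = 2.562×10¹⁰ K⁴.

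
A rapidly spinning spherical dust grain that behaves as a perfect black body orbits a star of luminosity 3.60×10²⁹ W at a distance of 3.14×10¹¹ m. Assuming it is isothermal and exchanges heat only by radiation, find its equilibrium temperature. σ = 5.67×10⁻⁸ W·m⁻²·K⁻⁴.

First find the stellar flux at distance d: S = L/(4πd²) = 3.60×10²⁹/(4π·(3.14×10¹¹)²) = 2.906×10⁵ W/m².
For an isothermal sphere, absorbed (1−a)S·πr² = emitted σ·4πr²·T⁴, so T⁴ = (1−a)S/(4σ).
T⁴ = 1.00·2.906×10⁵/(4·5.67×10⁻⁸) = 1.281×10¹² K⁴.

T ≈ 1060 K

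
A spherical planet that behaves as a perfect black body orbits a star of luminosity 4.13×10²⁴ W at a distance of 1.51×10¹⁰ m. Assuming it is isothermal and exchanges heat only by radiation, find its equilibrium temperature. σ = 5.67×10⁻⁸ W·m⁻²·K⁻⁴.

T ≈ 282 K

First find the stellar flux at distance d: S = L/(4πd²) = 4.13×10²⁴/(4π·(1.51×10¹⁰)²) = 1441 W/m².
For an isothermal sphere, absorbed (1−a)S·πr² = emitted σ·4πr²·T⁴, so T⁴ = (1−a)S/(4σ).
T⁴ = 1.00·1441/(4·5.67×10⁻⁸) = 6.355×10⁹ K⁴.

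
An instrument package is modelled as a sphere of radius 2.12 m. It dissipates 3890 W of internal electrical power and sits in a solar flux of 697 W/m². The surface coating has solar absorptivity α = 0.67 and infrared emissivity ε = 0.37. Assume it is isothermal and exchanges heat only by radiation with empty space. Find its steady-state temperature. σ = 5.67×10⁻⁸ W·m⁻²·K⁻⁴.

At steady state, absorbed solar power + internal power = radiated power.
Absorbed: α·S·A_cross = 0.67·697·14.12 = 6594 W (cross-section πr²).
Total input = 6594 + 3890 = 10480 W.
Radiated: εσ·A_surf·T⁴ with A_surf = 4πr² = 56.48 m².
T⁴ = 10480/(0.37·5.67×10⁻⁸·56.48) = 8.848×10⁹ K⁴.

T ≈ 307 K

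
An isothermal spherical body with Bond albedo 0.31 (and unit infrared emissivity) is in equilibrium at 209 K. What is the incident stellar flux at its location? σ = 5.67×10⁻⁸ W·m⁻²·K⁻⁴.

S ≈ 627 W/m²

(1−a)S·πr² = σ·4πr²·T⁴ ⇒ S = 4σT⁴/(1−a).
S = 4·5.67×10⁻⁸·1.908×10⁹/0.690.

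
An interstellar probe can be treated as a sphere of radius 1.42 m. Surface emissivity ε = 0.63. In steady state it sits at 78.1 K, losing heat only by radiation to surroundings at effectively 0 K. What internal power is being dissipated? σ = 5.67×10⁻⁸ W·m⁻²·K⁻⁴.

P ≈ 33.7 W

Steady state: P = εσA T⁴.
A = 4πr² = 25.34 m²; T⁴ = (78.1)⁴ = 3.721×10⁷ K⁴.
P = 0.63 × 5.67×10⁻⁸ × 25.34 × 3.721×10⁷.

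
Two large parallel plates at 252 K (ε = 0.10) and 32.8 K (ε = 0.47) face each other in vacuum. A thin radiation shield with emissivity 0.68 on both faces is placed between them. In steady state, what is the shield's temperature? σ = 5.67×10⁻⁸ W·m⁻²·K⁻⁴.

In steady state the net flux on the hot side equals that on the cold side.
σ(T₁⁴−T_s⁴)/D₁ = σ(T_s⁴−T₂⁴)/D₂, with D₁ = 1/ε₁+1/ε_s−1 = 10.47, D₂ = 1/ε_s+1/ε₂−1 = 2.598.
Solve for T_s⁴: T_s⁴ = (D₂·T₁⁴ + D₁·T₂⁴)/(D₁+D₂) = 8.027×10⁸ K⁴.

T_s ≈ 168 K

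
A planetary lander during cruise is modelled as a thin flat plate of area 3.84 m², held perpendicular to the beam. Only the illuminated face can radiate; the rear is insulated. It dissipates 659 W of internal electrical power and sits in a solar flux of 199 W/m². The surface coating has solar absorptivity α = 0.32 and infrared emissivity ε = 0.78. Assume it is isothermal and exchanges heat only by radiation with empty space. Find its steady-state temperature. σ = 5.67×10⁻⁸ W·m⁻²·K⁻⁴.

T ≈ 270 K

At steady state, absorbed solar power + internal power = radiated power.
Absorbed: α·S·A_cross = 0.32·199·3.840 = 244.5 W (cross-section A).
Total input = 244.5 + 659 = 903.5 W.
Radiated: εσ·A_surf·T⁴ with A_surf = A = 3.840 m².
T⁴ = 903.5/(0.78·5.67×10⁻⁸·3.840) = 5.320×10⁹ K⁴.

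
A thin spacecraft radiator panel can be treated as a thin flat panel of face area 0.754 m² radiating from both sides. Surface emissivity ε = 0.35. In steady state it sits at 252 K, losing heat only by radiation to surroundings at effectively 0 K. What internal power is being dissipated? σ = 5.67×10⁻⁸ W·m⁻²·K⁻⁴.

Steady state: P = εσA T⁴.
A = 2·0.754 = 1.508 m²; T⁴ = (252)⁴ = 4.033×10⁹ K⁴.
P = 0.35 × 5.67×10⁻⁸ × 1.508 × 4.033×10⁹.

P ≈ 121 W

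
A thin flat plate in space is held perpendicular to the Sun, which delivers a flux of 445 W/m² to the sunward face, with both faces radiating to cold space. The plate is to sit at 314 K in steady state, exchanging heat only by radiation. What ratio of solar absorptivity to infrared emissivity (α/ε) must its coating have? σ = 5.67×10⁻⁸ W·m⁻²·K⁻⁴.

α/ε ≈ 2.48

Balance: αS·A = εσ·2A·T⁴ ⇒ α/ε = 2σT⁴/S.
α/ε = 2·5.67×10⁻⁸·(314)⁴/445 = 2·5.67×10⁻⁸·9.721×10⁹/445.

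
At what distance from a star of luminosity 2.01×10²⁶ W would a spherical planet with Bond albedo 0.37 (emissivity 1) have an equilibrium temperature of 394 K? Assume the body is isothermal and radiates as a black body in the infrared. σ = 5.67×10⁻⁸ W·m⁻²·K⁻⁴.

d ≈ 4.29×10¹⁰ m

For an isothermal black-emitting sphere, (1−a)S·πr² = σ·4πr²·T⁴ ⇒ S = 4σT⁴/(1−a).
S = 4·5.67×10⁻⁸·(394)⁴/0.630 = 8675 W/m².
Flux falls as S = L/(4πd²), so d = √(L/(4πS)) = √(2.01×10²⁶/(4π·8675)).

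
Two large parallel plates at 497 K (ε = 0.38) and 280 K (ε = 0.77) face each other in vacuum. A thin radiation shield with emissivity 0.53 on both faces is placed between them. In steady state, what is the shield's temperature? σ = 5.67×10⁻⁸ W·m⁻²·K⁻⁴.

T_s ≈ 406 K

In steady state the net flux on the hot side equals that on the cold side.
σ(T₁⁴−T_s⁴)/D₁ = σ(T_s⁴−T₂⁴)/D₂, with D₁ = 1/ε₁+1/ε_s−1 = 3.518, D₂ = 1/ε_s+1/ε₂−1 = 2.185.
Solve for T_s⁴: T_s⁴ = (D₂·T₁⁴ + D₁·T₂⁴)/(D₁+D₂) = 2.717×10¹⁰ K⁴.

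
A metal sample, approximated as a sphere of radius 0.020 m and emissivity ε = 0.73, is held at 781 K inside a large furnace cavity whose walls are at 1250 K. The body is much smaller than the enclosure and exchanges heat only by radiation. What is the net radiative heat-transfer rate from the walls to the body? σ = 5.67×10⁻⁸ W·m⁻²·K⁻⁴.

P_net ≈ 431 W

For a small grey body in a large enclosure: P_net = εσA(T_body⁴ − T_wall⁴).
A = 4πr² = 0.005027 m²; T_body⁴ − T_wall⁴ = 3.721×10¹¹ − 2.441×10¹² = -2.069×10¹² K⁴.
|P_net| = 0.73·5.67×10⁻⁸·0.005027·2.069×10¹².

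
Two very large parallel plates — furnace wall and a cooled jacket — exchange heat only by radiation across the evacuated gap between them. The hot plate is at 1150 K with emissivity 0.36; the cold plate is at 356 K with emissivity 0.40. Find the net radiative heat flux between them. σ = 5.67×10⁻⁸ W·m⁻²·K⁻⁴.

For two infinite grey parallel plates, q = σ(T₁⁴ − T₂⁴)/(1/ε₁ + 1/ε₂ − 1).
T₁⁴ − T₂⁴ = 1.749×10¹² − 1.606×10¹⁰ = 1.733×10¹² K⁴.
1/ε₁ + 1/ε₂ − 1 = 2.778 + 2.500 − 1 = 4.278.
q = 5.67×10⁻⁸ × 1.733×10¹² / 4.278.

q ≈ 23000 W/m²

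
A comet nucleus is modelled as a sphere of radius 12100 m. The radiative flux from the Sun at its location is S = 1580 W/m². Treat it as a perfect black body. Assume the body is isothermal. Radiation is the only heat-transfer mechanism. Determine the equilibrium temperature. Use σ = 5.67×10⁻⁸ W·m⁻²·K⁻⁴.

At equilibrium, absorbed power = emitted power.
Absorbing cross-section = πr² = 4.600×10⁸ m²; emitting surface = 4πr² = 1.840×10⁹ m² (ratio 4).
S·A_cross = εσ·A_surf·T⁴  ⇒  T⁴ = S/(4σ).
T⁴ = 1.00·1580/(4·5.67×10⁻⁸) = 6.966×10⁹ K⁴.
T = (6.966×10⁹)^(1/4).

T ≈ 289 K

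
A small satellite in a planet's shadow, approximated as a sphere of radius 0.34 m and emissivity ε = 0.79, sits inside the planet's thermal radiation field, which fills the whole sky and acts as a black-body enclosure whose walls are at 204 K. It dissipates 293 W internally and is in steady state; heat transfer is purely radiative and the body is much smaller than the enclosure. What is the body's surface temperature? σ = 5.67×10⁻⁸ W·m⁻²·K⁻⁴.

T ≈ 281 K

For a small grey body in a large enclosure, net radiated power = εσA(T⁴ − T_w⁴).
Steady state: P = εσA(T⁴ − T_w⁴) with A = 4πr² = 1.453 m².
T⁴ = P/(εσA) + T_w⁴ = 293/(0.79·5.67×10⁻⁸·1.453) + (204)⁴
    = 4.503×10⁹ + 1.732×10⁹ = 6.235×10⁹ K⁴.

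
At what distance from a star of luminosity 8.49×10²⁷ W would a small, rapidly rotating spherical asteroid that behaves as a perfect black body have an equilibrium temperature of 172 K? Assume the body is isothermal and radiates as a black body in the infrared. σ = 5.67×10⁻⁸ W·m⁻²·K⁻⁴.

d ≈ 1.84×10¹² m

For an isothermal black-emitting sphere, (1−a)S·πr² = σ·4πr²·T⁴ ⇒ S = 4σT⁴/(1−a).
S = 4·5.67×10⁻⁸·(172)⁴/1.00 = 198.5 W/m².
Flux falls as S = L/(4πd²), so d = √(L/(4πS)) = √(8.49×10²⁷/(4π·198.5)).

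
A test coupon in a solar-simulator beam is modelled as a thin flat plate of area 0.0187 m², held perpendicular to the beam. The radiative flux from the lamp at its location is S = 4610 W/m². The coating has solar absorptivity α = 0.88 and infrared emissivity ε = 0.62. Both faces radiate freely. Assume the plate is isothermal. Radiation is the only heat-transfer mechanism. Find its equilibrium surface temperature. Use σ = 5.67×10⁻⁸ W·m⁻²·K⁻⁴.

At equilibrium, absorbed power = emitted power.
Absorbing cross-section = A = 0.01870 m²; emitting surface = 2A = 0.03740 m² (ratio 2).
αS·A_cross = εσ·A_surf·T⁴  ⇒  T⁴ = αS/(ε·2σ).
T⁴ = 0.880·4610/(0.62·2·5.67×10⁻⁸) = 5.770×10¹⁰ K⁴.
T = (5.770×10¹⁰)^(1/4).

T ≈ 490 K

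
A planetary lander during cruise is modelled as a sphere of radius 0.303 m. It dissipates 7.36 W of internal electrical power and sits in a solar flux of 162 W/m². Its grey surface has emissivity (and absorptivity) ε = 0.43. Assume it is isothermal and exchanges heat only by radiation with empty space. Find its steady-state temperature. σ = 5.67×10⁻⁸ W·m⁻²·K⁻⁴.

At steady state, absorbed solar power + internal power = radiated power.
Absorbed: α·S·A_cross = 0.43·162·0.2884 = 20.09 W (cross-section πr²).
Total input = 20.09 + 7.36 = 27.45 W.
Radiated: εσ·A_surf·T⁴ with A_surf = 4πr² = 1.154 m².
T⁴ = 27.45/(0.43·5.67×10⁻⁸·1.154) = 9.759×10⁸ K⁴.

T ≈ 177 K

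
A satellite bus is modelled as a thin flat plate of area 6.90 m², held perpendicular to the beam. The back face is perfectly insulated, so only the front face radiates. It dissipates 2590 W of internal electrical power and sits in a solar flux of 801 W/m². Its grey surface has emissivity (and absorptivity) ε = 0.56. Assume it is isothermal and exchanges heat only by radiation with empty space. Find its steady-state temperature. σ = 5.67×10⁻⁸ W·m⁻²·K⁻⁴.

T ≈ 401 K

At steady state, absorbed solar power + internal power = radiated power.
Absorbed: α·S·A_cross = 0.56·801·6.900 = 3095 W (cross-section A).
Total input = 3095 + 2590 = 5685 W.
Radiated: εσ·A_surf·T⁴ with A_surf = A = 6.900 m².
T⁴ = 5685/(0.56·5.67×10⁻⁸·6.900) = 2.595×10¹⁰ K⁴.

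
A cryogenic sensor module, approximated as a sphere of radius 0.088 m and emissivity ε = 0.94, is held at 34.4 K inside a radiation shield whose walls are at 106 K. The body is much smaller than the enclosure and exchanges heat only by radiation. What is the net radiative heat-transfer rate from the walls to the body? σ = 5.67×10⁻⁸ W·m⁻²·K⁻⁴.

For a small grey body in a large enclosure: P_net = εσA(T_body⁴ − T_wall⁴).
A = 4πr² = 0.09731 m²; T_body⁴ − T_wall⁴ = 1.400×10⁶ − 1.262×10⁸ = -1.248×10⁸ K⁴.
|P_net| = 0.94·5.67×10⁻⁸·0.09731·1.248×10⁸.

P_net ≈ 0.648 W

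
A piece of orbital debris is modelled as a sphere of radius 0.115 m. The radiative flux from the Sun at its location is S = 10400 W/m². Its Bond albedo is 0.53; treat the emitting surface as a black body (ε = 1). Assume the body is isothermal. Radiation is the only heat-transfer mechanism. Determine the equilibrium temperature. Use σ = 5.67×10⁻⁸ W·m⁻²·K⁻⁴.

T ≈ 383 K

At equilibrium, absorbed power = emitted power.
Absorbing cross-section = πr² = 0.04155 m²; emitting surface = 4πr² = 0.1662 m² (ratio 4).
(1−a)S·A_cross = εσ·A_surf·T⁴  ⇒  T⁴ = (1−a)S/(4σ).
T⁴ = 0.470·10400/(4·5.67×10⁻⁸) = 2.155×10¹⁰ K⁴.
T = (2.155×10¹⁰)^(1/4).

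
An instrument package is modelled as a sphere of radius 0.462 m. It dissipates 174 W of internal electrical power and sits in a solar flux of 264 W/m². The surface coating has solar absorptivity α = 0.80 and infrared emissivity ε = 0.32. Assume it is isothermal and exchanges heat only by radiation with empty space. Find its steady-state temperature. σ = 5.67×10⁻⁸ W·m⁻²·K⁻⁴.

T ≈ 284 K

At steady state, absorbed solar power + internal power = radiated power.
Absorbed: α·S·A_cross = 0.80·264·0.6706 = 141.6 W (cross-section πr²).
Total input = 141.6 + 174 = 315.6 W.
Radiated: εσ·A_surf·T⁴ with A_surf = 4πr² = 2.682 m².
T⁴ = 315.6/(0.32·5.67×10⁻⁸·2.682) = 6.485×10⁹ K⁴.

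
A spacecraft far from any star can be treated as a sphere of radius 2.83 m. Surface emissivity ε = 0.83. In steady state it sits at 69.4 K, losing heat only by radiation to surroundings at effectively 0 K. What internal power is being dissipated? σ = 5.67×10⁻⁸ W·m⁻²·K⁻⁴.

P ≈ 110 W

Steady state: P = εσA T⁴.
A = 4πr² = 100.6 m²; T⁴ = (69.4)⁴ = 2.320×10⁷ K⁴.
P = 0.83 × 5.67×10⁻⁸ × 100.6 × 2.320×10⁷.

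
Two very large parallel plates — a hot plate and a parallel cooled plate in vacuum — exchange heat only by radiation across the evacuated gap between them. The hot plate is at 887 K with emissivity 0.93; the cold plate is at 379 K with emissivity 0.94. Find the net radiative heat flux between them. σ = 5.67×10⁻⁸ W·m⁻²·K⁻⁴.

q ≈ 29800 W/m²

For two infinite grey parallel plates, q = σ(T₁⁴ − T₂⁴)/(1/ε₁ + 1/ε₂ − 1).
T₁⁴ − T₂⁴ = 6.190×10¹¹ − 2.063×10¹⁰ = 5.984×10¹¹ K⁴.
1/ε₁ + 1/ε₂ − 1 = 1.075 + 1.064 − 1 = 1.139.
q = 5.67×10⁻⁸ × 5.984×10¹¹ / 1.139.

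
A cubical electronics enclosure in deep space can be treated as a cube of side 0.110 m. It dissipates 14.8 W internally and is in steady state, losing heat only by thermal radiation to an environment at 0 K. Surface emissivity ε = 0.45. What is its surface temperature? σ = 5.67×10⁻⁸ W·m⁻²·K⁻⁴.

Steady state: internal power = radiated power, P = εσA T⁴.
Radiating area A = 6L² = 0.07260 m².
T⁴ = P/(εσA) = 14.8/(0.45·5.67×10⁻⁸·0.07260) = 7.990×10⁹ K⁴.
T = (7.990×10⁹)^(1/4).

T ≈ 299 K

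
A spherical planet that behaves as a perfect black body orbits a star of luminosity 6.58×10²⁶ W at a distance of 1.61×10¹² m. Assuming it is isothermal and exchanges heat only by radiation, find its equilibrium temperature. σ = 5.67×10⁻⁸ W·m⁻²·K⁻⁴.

First find the stellar flux at distance d: S = L/(4πd²) = 6.58×10²⁶/(4π·(1.61×10¹²)²) = 20.20 W/m².
For an isothermal sphere, absorbed (1−a)S·πr² = emitted σ·4πr²·T⁴, so T⁴ = (1−a)S/(4σ).
T⁴ = 1.00·20.20/(4·5.67×10⁻⁸) = 8.907×10⁷ K⁴.

T ≈ 97.1 K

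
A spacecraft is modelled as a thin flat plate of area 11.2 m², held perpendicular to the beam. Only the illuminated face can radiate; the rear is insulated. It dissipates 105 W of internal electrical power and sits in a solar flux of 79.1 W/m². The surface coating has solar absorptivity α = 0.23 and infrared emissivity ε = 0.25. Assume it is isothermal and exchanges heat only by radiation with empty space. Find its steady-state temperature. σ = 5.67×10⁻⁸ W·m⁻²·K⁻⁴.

At steady state, absorbed solar power + internal power = radiated power.
Absorbed: α·S·A_cross = 0.23·79.1·11.20 = 203.8 W (cross-section A).
Total input = 203.8 + 105 = 308.8 W.
Radiated: εσ·A_surf·T⁴ with A_surf = A = 11.20 m².
T⁴ = 308.8/(0.25·5.67×10⁻⁸·11.20) = 1.945×10⁹ K⁴.

T ≈ 210 K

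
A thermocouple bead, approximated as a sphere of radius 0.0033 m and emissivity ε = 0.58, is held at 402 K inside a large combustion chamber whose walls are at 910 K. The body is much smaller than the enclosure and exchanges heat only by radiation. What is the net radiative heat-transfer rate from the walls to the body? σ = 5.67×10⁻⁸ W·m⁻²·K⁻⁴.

For a small grey body in a large enclosure: P_net = εσA(T_body⁴ − T_wall⁴).
A = 4πr² = 1.368×10⁻⁴ m²; T_body⁴ − T_wall⁴ = 2.612×10¹⁰ − 6.857×10¹¹ = -6.596×10¹¹ K⁴.
|P_net| = 0.58·5.67×10⁻⁸·1.368×10⁻⁴·6.596×10¹¹.

P_net ≈ 2.97 W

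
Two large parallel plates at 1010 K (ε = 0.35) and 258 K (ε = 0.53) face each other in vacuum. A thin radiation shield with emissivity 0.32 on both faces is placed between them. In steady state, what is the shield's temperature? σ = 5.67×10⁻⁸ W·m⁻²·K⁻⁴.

In steady state the net flux on the hot side equals that on the cold side.
σ(T₁⁴−T_s⁴)/D₁ = σ(T_s⁴−T₂⁴)/D₂, with D₁ = 1/ε₁+1/ε_s−1 = 4.982, D₂ = 1/ε_s+1/ε₂−1 = 4.012.
Solve for T_s⁴: T_s⁴ = (D₂·T₁⁴ + D₁·T₂⁴)/(D₁+D₂) = 4.666×10¹¹ K⁴.

T_s ≈ 826 K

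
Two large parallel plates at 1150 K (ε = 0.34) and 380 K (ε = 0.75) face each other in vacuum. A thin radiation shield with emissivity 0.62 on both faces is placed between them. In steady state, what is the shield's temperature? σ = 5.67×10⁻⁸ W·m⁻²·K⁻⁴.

In steady state the net flux on the hot side equals that on the cold side.
σ(T₁⁴−T_s⁴)/D₁ = σ(T_s⁴−T₂⁴)/D₂, with D₁ = 1/ε₁+1/ε_s−1 = 3.554, D₂ = 1/ε_s+1/ε₂−1 = 1.946.
Solve for T_s⁴: T_s⁴ = (D₂·T₁⁴ + D₁·T₂⁴)/(D₁+D₂) = 6.323×10¹¹ K⁴.

T_s ≈ 892 K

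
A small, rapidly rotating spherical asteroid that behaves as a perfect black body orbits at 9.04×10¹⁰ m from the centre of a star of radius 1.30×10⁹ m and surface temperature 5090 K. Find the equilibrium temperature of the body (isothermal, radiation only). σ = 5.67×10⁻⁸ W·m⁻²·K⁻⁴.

The star's surface emits σT_*⁴; at distance d the flux is S = σT_*⁴(R_*/d)².
S = 5.67×10⁻⁸·(5090)⁴·(1.30×10⁹/9.04×10¹⁰)² = 7871 W/m².
For an isothermal sphere T⁴ = (1−a)S/(4σ) = 3.470×10¹⁰ K⁴.

T ≈ 432 K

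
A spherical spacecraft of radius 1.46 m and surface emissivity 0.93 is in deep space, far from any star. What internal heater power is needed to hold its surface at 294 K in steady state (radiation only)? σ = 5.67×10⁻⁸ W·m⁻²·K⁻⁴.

P ≈ 10600 W

P = εσ·4πr²·T⁴.
4πr² = 26.79 m²; T⁴ = 7.471×10⁹ K⁴.
P = 0.93·5.67×10⁻⁸·26.79·7.471×10⁹.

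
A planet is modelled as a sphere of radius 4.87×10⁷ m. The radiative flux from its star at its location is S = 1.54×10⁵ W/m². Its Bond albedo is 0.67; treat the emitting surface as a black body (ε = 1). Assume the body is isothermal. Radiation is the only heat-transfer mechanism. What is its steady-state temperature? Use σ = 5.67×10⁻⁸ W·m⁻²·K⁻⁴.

At equilibrium, absorbed power = emitted power.
Absorbing cross-section = πr² = 7.451×10¹⁵ m²; emitting surface = 4πr² = 2.980×10¹⁶ m² (ratio 4).
(1−a)S·A_cross = εσ·A_surf·T⁴  ⇒  T⁴ = (1−a)S/(4σ).
T⁴ = 0.330·1.54×10⁵/(4·5.67×10⁻⁸) = 2.241×10¹¹ K⁴.
T = (2.241×10¹¹)^(1/4).

T ≈ 688 K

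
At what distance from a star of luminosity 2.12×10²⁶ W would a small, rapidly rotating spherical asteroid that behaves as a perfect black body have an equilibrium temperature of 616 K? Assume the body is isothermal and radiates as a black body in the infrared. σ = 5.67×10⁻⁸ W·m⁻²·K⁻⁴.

For an isothermal black-emitting sphere, (1−a)S·πr² = σ·4πr²·T⁴ ⇒ S = 4σT⁴/(1−a).
S = 4·5.67×10⁻⁸·(616)⁴/1.00 = 32660 W/m².
Flux falls as S = L/(4πd²), so d = √(L/(4πS)) = √(2.12×10²⁶/(4π·32660)).

d ≈ 2.27×10¹⁰ m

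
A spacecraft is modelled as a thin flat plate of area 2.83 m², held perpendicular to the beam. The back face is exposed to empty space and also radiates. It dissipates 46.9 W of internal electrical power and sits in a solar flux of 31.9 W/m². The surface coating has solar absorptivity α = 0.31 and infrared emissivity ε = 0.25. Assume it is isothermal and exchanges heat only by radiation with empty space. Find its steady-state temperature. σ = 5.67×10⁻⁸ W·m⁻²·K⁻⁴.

At steady state, absorbed solar power + internal power = radiated power.
Absorbed: α·S·A_cross = 0.31·31.9·2.830 = 27.99 W (cross-section A).
Total input = 27.99 + 46.9 = 74.89 W.
Radiated: εσ·A_surf·T⁴ with A_surf = 2A = 5.660 m².
T⁴ = 74.89/(0.25·5.67×10⁻⁸·5.660) = 9.334×10⁸ K⁴.

T ≈ 175 K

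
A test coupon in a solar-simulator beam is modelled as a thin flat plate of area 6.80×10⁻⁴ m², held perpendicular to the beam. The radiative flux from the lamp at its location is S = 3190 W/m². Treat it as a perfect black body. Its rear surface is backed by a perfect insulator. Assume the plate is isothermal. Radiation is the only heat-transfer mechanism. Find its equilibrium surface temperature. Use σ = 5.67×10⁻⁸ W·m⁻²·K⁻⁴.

T ≈ 487 K

At equilibrium, absorbed power = emitted power.
Absorbing cross-section = A = 6.800×10⁻⁴ m²; emitting surface = A = 6.800×10⁻⁴ m² (ratio 1).
S·A_cross = εσ·A_surf·T⁴  ⇒  T⁴ = S/(1σ).
T⁴ = 1.00·3190/(1·5.67×10⁻⁸) = 5.626×10¹⁰ K⁴.
T = (5.626×10¹⁰)^(1/4).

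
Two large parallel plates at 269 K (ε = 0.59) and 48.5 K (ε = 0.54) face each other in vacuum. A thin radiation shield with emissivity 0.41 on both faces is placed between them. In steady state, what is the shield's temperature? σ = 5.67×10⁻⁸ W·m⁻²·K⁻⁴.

T_s ≈ 228 K

In steady state the net flux on the hot side equals that on the cold side.
σ(T₁⁴−T_s⁴)/D₁ = σ(T_s⁴−T₂⁴)/D₂, with D₁ = 1/ε₁+1/ε_s−1 = 3.134, D₂ = 1/ε_s+1/ε₂−1 = 3.291.
Solve for T_s⁴: T_s⁴ = (D₂·T₁⁴ + D₁·T₂⁴)/(D₁+D₂) = 2.685×10⁹ K⁴.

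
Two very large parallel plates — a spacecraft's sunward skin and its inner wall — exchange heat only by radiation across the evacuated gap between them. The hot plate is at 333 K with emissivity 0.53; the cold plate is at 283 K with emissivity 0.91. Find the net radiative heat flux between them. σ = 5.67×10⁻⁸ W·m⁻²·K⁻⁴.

q ≈ 168 W/m²

For two infinite grey parallel plates, q = σ(T₁⁴ − T₂⁴)/(1/ε₁ + 1/ε₂ − 1).
T₁⁴ − T₂⁴ = 1.230×10¹⁰ − 6.414×10⁹ = 5.882×10⁹ K⁴.
1/ε₁ + 1/ε₂ − 1 = 1.887 + 1.099 − 1 = 1.986.
q = 5.67×10⁻⁸ × 5.882×10⁹ / 1.986.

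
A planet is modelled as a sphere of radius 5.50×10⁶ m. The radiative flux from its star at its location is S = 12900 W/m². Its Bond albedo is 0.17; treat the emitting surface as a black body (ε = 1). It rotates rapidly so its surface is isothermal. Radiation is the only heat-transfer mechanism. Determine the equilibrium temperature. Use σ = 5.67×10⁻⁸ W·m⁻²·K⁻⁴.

At equilibrium, absorbed power = emitted power.
Absorbing cross-section = πr² = 9.503×10¹³ m²; emitting surface = 4πr² = 3.801×10¹⁴ m² (ratio 4).
(1−a)S·A_cross = εσ·A_surf·T⁴  ⇒  T⁴ = (1−a)S/(4σ).
T⁴ = 0.830·12900/(4·5.67×10⁻⁸) = 4.721×10¹⁰ K⁴.
T = (4.721×10¹⁰)^(1/4).

T ≈ 466 K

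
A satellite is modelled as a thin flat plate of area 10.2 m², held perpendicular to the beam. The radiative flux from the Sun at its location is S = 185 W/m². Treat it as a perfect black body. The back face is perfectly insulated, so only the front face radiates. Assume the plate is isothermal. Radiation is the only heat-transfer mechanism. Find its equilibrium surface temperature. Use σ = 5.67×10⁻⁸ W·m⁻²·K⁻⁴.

T ≈ 239 K

At equilibrium, absorbed power = emitted power.
Absorbing cross-section = A = 10.20 m²; emitting surface = A = 10.20 m² (ratio 1).
S·A_cross = εσ·A_surf·T⁴  ⇒  T⁴ = S/(1σ).
T⁴ = 1.00·185/(1·5.67×10⁻⁸) = 3.263×10⁹ K⁴.
T = (3.263×10⁹)^(1/4).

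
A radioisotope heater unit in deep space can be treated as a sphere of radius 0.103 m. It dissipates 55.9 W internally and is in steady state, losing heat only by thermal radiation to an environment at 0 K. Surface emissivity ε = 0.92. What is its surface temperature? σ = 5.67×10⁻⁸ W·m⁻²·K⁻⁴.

T ≈ 299 K

Steady state: internal power = radiated power, P = εσA T⁴.
Radiating area A = 4πr² = 0.1333 m².
T⁴ = P/(εσA) = 55.9/(0.92·5.67×10⁻⁸·0.1333) = 8.038×10⁹ K⁴.
T = (8.038×10⁹)^(1/4).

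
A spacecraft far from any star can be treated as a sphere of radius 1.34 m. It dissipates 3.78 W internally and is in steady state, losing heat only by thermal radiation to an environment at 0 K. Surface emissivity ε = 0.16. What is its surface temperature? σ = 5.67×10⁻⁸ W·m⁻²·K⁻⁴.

T ≈ 65.6 K

Steady state: internal power = radiated power, P = εσA T⁴.
Radiating area A = 4πr² = 22.56 m².
T⁴ = P/(εσA) = 3.78/(0.16·5.67×10⁻⁸·22.56) = 1.847×10⁷ K⁴.
T = (1.847×10⁷)^(1/4).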